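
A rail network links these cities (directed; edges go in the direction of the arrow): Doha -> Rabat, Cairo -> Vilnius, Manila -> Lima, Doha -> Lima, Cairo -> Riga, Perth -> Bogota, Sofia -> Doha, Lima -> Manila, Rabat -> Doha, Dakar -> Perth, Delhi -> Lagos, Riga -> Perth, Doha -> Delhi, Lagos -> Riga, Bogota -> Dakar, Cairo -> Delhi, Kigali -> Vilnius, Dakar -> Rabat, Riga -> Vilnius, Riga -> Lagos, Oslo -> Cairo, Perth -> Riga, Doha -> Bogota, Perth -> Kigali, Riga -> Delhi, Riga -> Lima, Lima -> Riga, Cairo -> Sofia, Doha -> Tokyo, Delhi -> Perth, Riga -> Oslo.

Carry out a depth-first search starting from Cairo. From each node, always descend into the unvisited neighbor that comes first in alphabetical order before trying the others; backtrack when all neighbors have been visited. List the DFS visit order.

Cairo, Delhi, Lagos, Riga, Lima, Manila, Oslo, Perth, Bogota, Dakar, Rabat, Doha, Tokyo, Kigali, Vilnius, Sofia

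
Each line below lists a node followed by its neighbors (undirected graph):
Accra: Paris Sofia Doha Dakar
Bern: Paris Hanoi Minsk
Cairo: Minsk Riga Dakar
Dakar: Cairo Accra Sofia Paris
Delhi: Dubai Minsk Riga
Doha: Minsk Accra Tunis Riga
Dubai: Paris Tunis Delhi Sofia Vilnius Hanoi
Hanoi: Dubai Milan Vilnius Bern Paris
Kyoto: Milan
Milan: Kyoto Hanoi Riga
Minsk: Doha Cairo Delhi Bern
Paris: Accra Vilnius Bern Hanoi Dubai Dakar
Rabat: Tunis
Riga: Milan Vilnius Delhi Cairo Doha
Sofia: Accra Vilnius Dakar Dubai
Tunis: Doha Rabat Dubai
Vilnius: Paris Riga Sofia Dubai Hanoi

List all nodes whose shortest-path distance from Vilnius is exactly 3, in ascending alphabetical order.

Level 0: Vilnius
Level 1: Dubai, Hanoi, Paris, Riga, Sofia
Level 2: Accra, Bern, Cairo, Dakar, Delhi, Doha, Milan, Tunis
Level 3: Kyoto, Minsk, Rabat

Kyoto, Minsk, Rabat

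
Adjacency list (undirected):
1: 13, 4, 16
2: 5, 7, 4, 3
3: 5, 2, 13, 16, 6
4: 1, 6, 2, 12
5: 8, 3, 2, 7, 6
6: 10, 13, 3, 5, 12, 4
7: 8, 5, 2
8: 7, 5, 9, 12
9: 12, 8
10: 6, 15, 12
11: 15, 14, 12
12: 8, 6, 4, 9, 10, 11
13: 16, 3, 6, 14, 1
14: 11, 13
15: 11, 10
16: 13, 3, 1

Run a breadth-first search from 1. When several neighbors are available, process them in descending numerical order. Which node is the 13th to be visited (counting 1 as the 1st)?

Visit 1; enqueue 16, 13, 4 → queue [16, 13, 4]
Visit 16; enqueue 3 → queue [13, 4, 3]
Visit 13; enqueue 14, 6 → queue [4, 3, 14, 6]
Visit 4; enqueue 12, 2 → queue [3, 14, 6, 12, 2]
Visit 3; enqueue 5 → queue [14, 6, 12, 2, 5]
Visit 14; enqueue 11 → queue [6, 12, 2, 5, 11]
Visit 6; enqueue 10 → queue [12, 2, 5, 11, 10]
Visit 12; enqueue 9, 8 → queue [2, 5, 11, 10, 9, 8]
Visit 2; enqueue 7 → queue [5, 11, 10, 9, 8, 7]
Visit 5 → queue [11, 10, 9, 8, 7]
Visit 11; enqueue 15 → queue [10, 9, 8, 7, 15]
Visit 10 → queue [9, 8, 7, 15]
Visit 9 → queue [8, 7, 15]
Visit 8 → queue [7, 15]
Visit 7 → queue [15]
Visit 15 → queue []

Visit order: 1, 16, 13, 4, 3, 14, 6, 12, 2, 5, 11, 10, 9, 8, 7, 15

9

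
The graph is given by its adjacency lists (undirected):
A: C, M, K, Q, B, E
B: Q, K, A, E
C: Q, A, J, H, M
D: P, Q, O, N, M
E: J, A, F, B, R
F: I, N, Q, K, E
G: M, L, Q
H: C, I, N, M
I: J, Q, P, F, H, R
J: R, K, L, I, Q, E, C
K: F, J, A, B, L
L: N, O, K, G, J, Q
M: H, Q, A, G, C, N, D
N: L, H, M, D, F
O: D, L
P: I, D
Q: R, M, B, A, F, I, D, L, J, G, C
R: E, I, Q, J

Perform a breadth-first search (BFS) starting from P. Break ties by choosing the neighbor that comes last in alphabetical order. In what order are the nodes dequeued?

P -> I -> D -> R -> Q -> J -> H -> F -> O -> N -> M -> E -> L -> G -> C -> B -> A -> K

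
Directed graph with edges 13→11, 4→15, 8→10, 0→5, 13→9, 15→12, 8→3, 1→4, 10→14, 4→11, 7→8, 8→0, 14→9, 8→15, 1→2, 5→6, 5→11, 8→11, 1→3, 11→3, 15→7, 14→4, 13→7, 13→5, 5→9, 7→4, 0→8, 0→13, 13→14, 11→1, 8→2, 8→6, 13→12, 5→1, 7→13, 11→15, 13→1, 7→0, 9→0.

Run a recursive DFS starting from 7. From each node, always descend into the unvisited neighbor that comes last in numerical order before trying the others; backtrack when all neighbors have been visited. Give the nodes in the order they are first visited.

7, 13, 14, 9, 0, 8, 15, 12, 11, 3, 1, 4, 2, 10, 6, 5

Visit 7
7 → 13
13 → 14
14 → 9
9 → 0
0 → 8
8 → 15
15 → 12
8 → 11
11 → 3
11 → 1
1 → 4
1 → 2
8 → 10
8 → 6
0 → 5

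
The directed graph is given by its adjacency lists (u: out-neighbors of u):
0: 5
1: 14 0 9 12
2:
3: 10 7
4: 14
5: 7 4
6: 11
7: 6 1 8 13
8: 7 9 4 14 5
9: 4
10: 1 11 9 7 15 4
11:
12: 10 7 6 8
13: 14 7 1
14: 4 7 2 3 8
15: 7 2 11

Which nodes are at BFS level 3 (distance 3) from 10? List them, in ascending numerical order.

3, 5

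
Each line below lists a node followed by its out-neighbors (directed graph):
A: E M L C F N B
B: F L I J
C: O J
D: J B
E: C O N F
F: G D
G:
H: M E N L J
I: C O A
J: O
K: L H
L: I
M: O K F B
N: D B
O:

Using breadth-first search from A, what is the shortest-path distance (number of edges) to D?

2

Level 0: A
Level 1: B, C, E, F, L, M, N
Level 2: D, G, I, J, K, O
Level 3: H
D first appears at level 2.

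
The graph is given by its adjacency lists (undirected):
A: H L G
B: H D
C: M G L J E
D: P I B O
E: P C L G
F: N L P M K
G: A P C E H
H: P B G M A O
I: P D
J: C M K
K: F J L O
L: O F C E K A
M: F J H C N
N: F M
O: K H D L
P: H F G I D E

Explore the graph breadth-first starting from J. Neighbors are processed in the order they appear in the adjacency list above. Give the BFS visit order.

Visit J; enqueue C, M, K → queue [C, M, K]
Visit C; enqueue G, L, E → queue [M, K, G, L, E]
Visit M; enqueue F, H, N → queue [K, G, L, E, F, H, N]
Visit K; enqueue O → queue [G, L, E, F, H, N, O]
Visit G; enqueue A, P → queue [L, E, F, H, N, O, A, P]
Visit L → queue [E, F, H, N, O, A, P]
Visit E → queue [F, H, N, O, A, P]
Visit F → queue [H, N, O, A, P]
Visit H; enqueue B → queue [N, O, A, P, B]
Visit N → queue [O, A, P, B]
Visit O; enqueue D → queue [A, P, B, D]
Visit A → queue [P, B, D]
Visit P; enqueue I → queue [B, D, I]
Visit B → queue [D, I]
Visit D → queue [I]
Visit I → queue []

J, C, M, K, G, L, E, F, H, N, O, A, P, B, D, I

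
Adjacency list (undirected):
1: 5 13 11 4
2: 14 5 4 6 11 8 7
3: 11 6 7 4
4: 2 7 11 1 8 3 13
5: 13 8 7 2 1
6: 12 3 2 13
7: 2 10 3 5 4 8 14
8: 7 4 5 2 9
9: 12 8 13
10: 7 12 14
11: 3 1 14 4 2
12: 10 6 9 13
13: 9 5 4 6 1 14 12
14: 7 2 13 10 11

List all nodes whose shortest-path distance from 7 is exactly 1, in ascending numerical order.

Level 0: 7
Level 1: 2, 3, 4, 5, 8, 10, 14
Level 2: 1, 6, 9, 11, 12, 13

2, 3, 4, 5, 8, 10, 14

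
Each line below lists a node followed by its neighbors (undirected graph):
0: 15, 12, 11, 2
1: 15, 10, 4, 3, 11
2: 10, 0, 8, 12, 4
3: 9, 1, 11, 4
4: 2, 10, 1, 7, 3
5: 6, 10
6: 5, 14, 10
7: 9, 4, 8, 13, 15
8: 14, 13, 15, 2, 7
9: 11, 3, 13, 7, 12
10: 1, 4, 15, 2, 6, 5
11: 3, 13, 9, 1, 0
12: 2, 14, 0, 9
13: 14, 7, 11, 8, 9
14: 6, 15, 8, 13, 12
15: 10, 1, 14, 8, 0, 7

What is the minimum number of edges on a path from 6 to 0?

3

Level 0: 6
Level 1: 5, 10, 14
Level 2: 1, 2, 4, 8, 12, 13, 15
Level 3: 0, 3, 7, 9, 11
0 first appears at level 3.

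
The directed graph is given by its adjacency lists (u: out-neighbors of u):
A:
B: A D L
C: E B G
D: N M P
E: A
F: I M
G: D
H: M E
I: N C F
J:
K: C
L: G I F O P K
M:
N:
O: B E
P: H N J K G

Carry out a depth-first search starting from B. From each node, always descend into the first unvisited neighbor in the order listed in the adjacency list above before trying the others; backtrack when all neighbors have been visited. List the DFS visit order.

B, A, D, N, M, P, H, E, J, K, C, G, L, I, F, O

Visit B
B → A
B → D
D → N
D → M
D → P
P → H
H → E
P → J
P → K
K → C
C → G
B → L
L → I
I → F
L → O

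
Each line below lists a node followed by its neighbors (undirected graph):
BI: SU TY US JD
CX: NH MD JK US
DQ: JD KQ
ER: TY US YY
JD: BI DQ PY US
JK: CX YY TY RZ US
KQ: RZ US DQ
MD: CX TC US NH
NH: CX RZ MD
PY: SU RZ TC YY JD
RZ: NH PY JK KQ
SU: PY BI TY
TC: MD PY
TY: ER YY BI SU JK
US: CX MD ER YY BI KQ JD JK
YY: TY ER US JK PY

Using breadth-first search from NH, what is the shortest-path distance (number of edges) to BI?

Level 0: NH
Level 1: CX, MD, RZ
Level 2: JK, KQ, PY, TC, US
Level 3: BI, DQ, ER, JD, SU, TY, YY
BI first appears at level 3.

3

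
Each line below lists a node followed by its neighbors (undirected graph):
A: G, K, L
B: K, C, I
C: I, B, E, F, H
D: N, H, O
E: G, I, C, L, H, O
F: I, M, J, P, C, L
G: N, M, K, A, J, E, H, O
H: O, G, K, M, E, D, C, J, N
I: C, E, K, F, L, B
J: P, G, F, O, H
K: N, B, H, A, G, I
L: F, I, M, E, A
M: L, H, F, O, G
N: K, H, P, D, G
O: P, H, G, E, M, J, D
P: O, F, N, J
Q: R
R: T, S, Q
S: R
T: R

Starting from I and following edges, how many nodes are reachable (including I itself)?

16

BFS from I visits: I, L, K, F, E, C, B, M, A, N, H, G, P, J, O, D
Reachable nodes: 16 of 20 total.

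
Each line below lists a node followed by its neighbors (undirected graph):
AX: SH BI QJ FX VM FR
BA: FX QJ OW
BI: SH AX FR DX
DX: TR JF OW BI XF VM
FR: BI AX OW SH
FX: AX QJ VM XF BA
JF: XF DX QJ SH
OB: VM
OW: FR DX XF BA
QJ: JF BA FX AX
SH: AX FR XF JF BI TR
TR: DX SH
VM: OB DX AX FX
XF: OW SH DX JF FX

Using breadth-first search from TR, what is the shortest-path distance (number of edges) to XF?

Level 0: TR
Level 1: DX, SH
Level 2: AX, BI, FR, JF, OW, VM, XF
Level 3: BA, FX, OB, QJ
XF first appears at level 2.

2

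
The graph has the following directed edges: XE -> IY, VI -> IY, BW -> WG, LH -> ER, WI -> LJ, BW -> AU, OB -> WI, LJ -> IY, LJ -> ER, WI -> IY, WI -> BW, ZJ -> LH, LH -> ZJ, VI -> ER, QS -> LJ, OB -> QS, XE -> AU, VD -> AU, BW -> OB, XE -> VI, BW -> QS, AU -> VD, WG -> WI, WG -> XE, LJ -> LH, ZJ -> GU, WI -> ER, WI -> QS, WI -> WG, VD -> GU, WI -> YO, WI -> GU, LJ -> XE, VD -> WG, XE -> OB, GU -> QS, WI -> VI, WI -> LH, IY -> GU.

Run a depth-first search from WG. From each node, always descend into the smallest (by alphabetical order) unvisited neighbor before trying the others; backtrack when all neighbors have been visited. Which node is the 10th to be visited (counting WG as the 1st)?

IY

Visit WG
WG → WI
WI → BW
BW → AU
AU → VD
VD → GU
GU → QS
QS → LJ
LJ → ER
LJ → IY
LJ → LH
LH → ZJ
LJ → XE
XE → OB
XE → VI
WI → YO

Visit order: WG, WI, BW, AU, VD, GU, QS, LJ, ER, IY, LH, ZJ, XE, OB, VI, YO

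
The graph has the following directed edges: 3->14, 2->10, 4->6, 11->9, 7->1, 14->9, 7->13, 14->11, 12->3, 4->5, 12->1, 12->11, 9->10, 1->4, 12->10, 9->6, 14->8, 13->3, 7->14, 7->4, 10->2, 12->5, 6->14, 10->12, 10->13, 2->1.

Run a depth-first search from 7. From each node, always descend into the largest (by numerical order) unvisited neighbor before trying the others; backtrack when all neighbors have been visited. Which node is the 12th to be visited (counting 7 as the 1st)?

Visit 7
7 → 14
14 → 11
11 → 9
9 → 10
10 → 13
13 → 3
10 → 12
12 → 5
12 → 1
1 → 4
4 → 6
10 → 2
14 → 8

Visit order: 7, 14, 11, 9, 10, 13, 3, 12, 5, 1, 4, 6, 2, 8

6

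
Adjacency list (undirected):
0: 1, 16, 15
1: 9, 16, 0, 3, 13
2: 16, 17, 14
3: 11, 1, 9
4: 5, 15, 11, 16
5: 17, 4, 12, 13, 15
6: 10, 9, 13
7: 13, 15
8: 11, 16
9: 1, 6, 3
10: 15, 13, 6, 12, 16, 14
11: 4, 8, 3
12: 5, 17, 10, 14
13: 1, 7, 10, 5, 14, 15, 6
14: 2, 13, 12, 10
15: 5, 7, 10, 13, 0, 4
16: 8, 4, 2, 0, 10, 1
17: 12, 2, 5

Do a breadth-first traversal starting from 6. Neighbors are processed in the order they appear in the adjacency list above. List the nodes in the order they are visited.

6 -> 10 -> 9 -> 13 -> 15 -> 12 -> 16 -> 14 -> 1 -> 3 -> 7 -> 5 -> 0 -> 4 -> 17 -> 8 -> 2 -> 11

Visit 6; enqueue 10, 9, 13 → queue [10, 9, 13]
Visit 10; enqueue 15, 12, 16, 14 → queue [9, 13, 15, 12, 16, 14]
Visit 9; enqueue 1, 3 → queue [13, 15, 12, 16, 14, 1, 3]
Visit 13; enqueue 7, 5 → queue [15, 12, 16, 14, 1, 3, 7, 5]
Visit 15; enqueue 0, 4 → queue [12, 16, 14, 1, 3, 7, 5, 0, 4]
Visit 12; enqueue 17 → queue [16, 14, 1, 3, 7, 5, 0, 4, 17]
Visit 16; enqueue 8, 2 → queue [14, 1, 3, 7, 5, 0, 4, 17, 8, 2]
Visit 14 → queue [1, 3, 7, 5, 0, 4, 17, 8, 2]
Visit 1 → queue [3, 7, 5, 0, 4, 17, 8, 2]
Visit 3; enqueue 11 → queue [7, 5, 0, 4, 17, 8, 2, 11]
Visit 7 → queue [5, 0, 4, 17, 8, 2, 11]
Visit 5 → queue [0, 4, 17, 8, 2, 11]
Visit 0 → queue [4, 17, 8, 2, 11]
Visit 4 → queue [17, 8, 2, 11]
Visit 17 → queue [8, 2, 11]
Visit 8 → queue [2, 11]
Visit 2 → queue [11]
Visit 11 → queue []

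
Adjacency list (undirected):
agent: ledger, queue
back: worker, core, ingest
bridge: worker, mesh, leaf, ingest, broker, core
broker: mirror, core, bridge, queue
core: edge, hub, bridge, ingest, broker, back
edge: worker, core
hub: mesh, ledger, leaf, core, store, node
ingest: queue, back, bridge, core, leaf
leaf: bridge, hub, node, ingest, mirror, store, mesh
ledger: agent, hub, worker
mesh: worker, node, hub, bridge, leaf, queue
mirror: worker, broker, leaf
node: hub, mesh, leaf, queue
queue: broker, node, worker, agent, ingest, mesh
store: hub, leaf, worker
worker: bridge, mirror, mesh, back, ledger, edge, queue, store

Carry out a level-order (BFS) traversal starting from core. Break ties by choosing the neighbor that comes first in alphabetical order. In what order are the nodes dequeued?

core -> back -> bridge -> broker -> edge -> hub -> ingest -> worker -> leaf -> mesh -> mirror -> queue -> ledger -> node -> store -> agent

Visit core; enqueue back, bridge, broker, edge, hub, ingest → queue [back, bridge, broker, edge, hub, ingest]
Visit back; enqueue worker → queue [bridge, broker, edge, hub, ingest, worker]
Visit bridge; enqueue leaf, mesh → queue [broker, edge, hub, ingest, worker, leaf, mesh]
Visit broker; enqueue mirror, queue → queue [edge, hub, ingest, worker, leaf, mesh, mirror, queue]
Visit edge → queue [hub, ingest, worker, leaf, mesh, mirror, queue]
Visit hub; enqueue ledger, node, store → queue [ingest, worker, leaf, mesh, mirror, queue, ledger, node, store]
Visit ingest → queue [worker, leaf, mesh, mirror, queue, ledger, node, store]
Visit worker → queue [leaf, mesh, mirror, queue, ledger, node, store]
Visit leaf → queue [mesh, mirror, queue, ledger, node, store]
Visit mesh → queue [mirror, queue, ledger, node, store]
Visit mirror → queue [queue, ledger, node, store]
Visit queue; enqueue agent → queue [ledger, node, store, agent]
Visit ledger → queue [node, store, agent]
Visit node → queue [store, agent]
Visit store → queue [agent]
Visit agent → queue []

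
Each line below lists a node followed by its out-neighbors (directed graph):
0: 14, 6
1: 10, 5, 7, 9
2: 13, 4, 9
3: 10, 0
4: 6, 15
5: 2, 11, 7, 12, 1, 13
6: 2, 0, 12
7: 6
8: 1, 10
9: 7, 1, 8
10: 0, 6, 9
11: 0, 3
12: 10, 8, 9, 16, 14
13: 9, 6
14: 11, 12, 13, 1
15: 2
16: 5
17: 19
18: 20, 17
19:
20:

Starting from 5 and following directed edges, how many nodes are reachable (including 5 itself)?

17

BFS from 5 visits: 5, 1, 2, 7, 11, 12, 13, 9, 10, 4, 6, 0, 3, 8, 14, 16, 15
Reachable nodes: 17 of 21 total.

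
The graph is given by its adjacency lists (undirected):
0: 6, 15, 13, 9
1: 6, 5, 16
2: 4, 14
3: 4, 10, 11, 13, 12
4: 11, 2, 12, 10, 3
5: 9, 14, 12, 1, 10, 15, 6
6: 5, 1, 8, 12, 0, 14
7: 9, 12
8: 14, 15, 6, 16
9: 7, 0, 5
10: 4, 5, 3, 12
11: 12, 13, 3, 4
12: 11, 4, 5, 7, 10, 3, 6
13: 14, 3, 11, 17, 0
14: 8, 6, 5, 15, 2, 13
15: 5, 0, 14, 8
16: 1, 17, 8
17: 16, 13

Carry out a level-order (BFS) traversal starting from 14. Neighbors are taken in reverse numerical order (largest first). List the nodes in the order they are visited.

Visit 14; enqueue 15, 13, 8, 6, 5, 2 → queue [15, 13, 8, 6, 5, 2]
Visit 15; enqueue 0 → queue [13, 8, 6, 5, 2, 0]
Visit 13; enqueue 17, 11, 3 → queue [8, 6, 5, 2, 0, 17, 11, 3]
Visit 8; enqueue 16 → queue [6, 5, 2, 0, 17, 11, 3, 16]
Visit 6; enqueue 12, 1 → queue [5, 2, 0, 17, 11, 3, 16, 12, 1]
Visit 5; enqueue 10, 9 → queue [2, 0, 17, 11, 3, 16, 12, 1, 10, 9]
Visit 2; enqueue 4 → queue [0, 17, 11, 3, 16, 12, 1, 10, 9, 4]
Visit 0 → queue [17, 11, 3, 16, 12, 1, 10, 9, 4]
Visit 17 → queue [11, 3, 16, 12, 1, 10, 9, 4]
Visit 11 → queue [3, 16, 12, 1, 10, 9, 4]
Visit 3 → queue [16, 12, 1, 10, 9, 4]
Visit 16 → queue [12, 1, 10, 9, 4]
Visit 12; enqueue 7 → queue [1, 10, 9, 4, 7]
Visit 1 → queue [10, 9, 4, 7]
Visit 10 → queue [9, 4, 7]
Visit 9 → queue [4, 7]
Visit 4 → queue [7]
Visit 7 → queue []

14 → 15 → 13 → 8 → 6 → 5 → 2 → 0 → 17 → 11 → 3 → 16 → 12 → 1 → 10 → 9 → 4 → 7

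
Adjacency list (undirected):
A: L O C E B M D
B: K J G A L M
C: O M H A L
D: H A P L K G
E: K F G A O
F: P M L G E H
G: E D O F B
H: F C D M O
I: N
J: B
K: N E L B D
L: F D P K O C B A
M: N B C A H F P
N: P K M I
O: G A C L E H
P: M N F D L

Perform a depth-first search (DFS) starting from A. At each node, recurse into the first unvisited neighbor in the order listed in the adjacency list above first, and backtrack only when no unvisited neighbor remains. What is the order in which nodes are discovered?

A L F P M N K E G D H C O B J I

Visit A
A → L
L → F
F → P
P → M
M → N
N → K
K → E
E → G
G → D
D → H
H → C
C → O
G → B
B → J
N → I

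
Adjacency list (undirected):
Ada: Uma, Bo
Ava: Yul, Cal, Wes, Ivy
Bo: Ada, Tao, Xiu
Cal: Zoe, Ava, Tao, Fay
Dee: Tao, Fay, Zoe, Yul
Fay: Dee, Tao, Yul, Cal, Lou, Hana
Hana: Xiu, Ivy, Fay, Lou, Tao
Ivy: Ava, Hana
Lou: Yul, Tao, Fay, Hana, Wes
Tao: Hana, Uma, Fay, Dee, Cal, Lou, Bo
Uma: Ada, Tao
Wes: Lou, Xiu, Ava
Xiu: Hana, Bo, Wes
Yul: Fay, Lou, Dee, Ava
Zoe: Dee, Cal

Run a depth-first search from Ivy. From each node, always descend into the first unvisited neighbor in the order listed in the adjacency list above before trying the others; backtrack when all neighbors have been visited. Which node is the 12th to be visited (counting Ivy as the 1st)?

Wes

Visit Ivy
Ivy → Ava
Ava → Yul
Yul → Fay
Fay → Dee
Dee → Tao
Tao → Hana
Hana → Xiu
Xiu → Bo
Bo → Ada
Ada → Uma
Xiu → Wes
Wes → Lou
Tao → Cal
Cal → Zoe

Visit order: Ivy, Ava, Yul, Fay, Dee, Tao, Hana, Xiu, Bo, Ada, Uma, Wes, Lou, Cal, Zoe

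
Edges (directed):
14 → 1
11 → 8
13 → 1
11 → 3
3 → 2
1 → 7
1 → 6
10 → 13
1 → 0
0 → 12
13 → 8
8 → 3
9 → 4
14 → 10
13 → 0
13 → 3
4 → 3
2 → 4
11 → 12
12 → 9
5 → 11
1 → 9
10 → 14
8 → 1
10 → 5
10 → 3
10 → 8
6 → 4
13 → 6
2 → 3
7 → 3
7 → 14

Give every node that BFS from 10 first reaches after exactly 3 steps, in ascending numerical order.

4, 7, 9, 12

Level 0: 10
Level 1: 3, 5, 8, 13, 14
Level 2: 0, 1, 2, 6, 11
Level 3: 4, 7, 9, 12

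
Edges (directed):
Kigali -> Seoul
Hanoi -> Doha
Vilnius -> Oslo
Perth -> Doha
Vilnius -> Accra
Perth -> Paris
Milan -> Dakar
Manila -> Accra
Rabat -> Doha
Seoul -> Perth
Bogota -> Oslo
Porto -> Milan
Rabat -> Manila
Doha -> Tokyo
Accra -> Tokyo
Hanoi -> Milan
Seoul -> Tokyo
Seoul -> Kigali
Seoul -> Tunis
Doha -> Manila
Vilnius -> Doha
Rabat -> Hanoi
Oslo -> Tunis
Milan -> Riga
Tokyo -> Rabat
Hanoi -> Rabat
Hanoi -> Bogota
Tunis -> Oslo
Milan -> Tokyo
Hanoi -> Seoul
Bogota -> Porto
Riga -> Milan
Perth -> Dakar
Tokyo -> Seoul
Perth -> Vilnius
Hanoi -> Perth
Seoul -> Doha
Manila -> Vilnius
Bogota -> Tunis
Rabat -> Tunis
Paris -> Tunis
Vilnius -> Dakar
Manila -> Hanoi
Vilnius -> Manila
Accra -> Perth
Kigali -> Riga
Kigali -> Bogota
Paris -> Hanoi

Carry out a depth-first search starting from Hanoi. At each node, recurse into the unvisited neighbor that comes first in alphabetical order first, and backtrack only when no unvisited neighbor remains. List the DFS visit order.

Hanoi -> Bogota -> Oslo -> Tunis -> Porto -> Milan -> Dakar -> Riga -> Tokyo -> Rabat -> Doha -> Manila -> Accra -> Perth -> Paris -> Vilnius -> Seoul -> Kigali

Visit Hanoi
Hanoi → Bogota
Bogota → Oslo
Oslo → Tunis
Bogota → Porto
Porto → Milan
Milan → Dakar
Milan → Riga
Milan → Tokyo
Tokyo → Rabat
Rabat → Doha
Doha → Manila
Manila → Accra
Accra → Perth
Perth → Paris
Perth → Vilnius
Tokyo → Seoul
Seoul → Kigali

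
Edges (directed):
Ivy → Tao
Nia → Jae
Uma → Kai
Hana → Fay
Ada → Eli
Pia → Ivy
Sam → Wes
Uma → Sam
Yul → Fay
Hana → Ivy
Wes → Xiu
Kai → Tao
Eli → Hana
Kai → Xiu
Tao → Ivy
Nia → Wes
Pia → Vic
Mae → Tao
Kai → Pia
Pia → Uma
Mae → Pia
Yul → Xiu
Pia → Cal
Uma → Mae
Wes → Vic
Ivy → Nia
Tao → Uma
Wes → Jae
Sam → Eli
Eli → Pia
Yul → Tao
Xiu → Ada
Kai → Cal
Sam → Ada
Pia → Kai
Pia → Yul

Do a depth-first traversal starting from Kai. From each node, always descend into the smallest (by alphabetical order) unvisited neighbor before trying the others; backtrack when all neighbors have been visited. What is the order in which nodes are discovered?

Visit Kai
Kai → Cal
Kai → Pia
Pia → Ivy
Ivy → Nia
Nia → Jae
Nia → Wes
Wes → Vic
Wes → Xiu
Xiu → Ada
Ada → Eli
Eli → Hana
Hana → Fay
Ivy → Tao
Tao → Uma
Uma → Mae
Uma → Sam
Pia → Yul

Kai Cal Pia Ivy Nia Jae Wes Vic Xiu Ada Eli Hana Fay Tao Uma Mae Sam Yul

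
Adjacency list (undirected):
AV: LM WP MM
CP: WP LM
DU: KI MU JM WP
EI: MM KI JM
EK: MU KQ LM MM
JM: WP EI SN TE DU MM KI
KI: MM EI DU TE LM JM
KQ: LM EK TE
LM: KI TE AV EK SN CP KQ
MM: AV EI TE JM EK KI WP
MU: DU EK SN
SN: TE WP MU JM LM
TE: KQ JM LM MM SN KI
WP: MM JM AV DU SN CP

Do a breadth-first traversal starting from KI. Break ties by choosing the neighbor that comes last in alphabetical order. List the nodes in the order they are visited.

Visit KI; enqueue TE, MM, LM, JM, EI, DU → queue [TE, MM, LM, JM, EI, DU]
Visit TE; enqueue SN, KQ → queue [MM, LM, JM, EI, DU, SN, KQ]
Visit MM; enqueue WP, EK, AV → queue [LM, JM, EI, DU, SN, KQ, WP, EK, AV]
Visit LM; enqueue CP → queue [JM, EI, DU, SN, KQ, WP, EK, AV, CP]
Visit JM → queue [EI, DU, SN, KQ, WP, EK, AV, CP]
Visit EI → queue [DU, SN, KQ, WP, EK, AV, CP]
Visit DU; enqueue MU → queue [SN, KQ, WP, EK, AV, CP, MU]
Visit SN → queue [KQ, WP, EK, AV, CP, MU]
Visit KQ → queue [WP, EK, AV, CP, MU]
Visit WP → queue [EK, AV, CP, MU]
Visit EK → queue [AV, CP, MU]
Visit AV → queue [CP, MU]
Visit CP → queue [MU]
Visit MU → queue []

KI, TE, MM, LM, JM, EI, DU, SN, KQ, WP, EK, AV, CP, MU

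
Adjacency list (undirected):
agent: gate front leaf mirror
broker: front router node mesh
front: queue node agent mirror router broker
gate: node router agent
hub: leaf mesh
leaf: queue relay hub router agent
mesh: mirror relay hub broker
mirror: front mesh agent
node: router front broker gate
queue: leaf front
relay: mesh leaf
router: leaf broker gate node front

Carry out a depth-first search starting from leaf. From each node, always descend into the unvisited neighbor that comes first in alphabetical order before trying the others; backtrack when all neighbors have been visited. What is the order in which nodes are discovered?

leaf agent front broker mesh hub mirror relay node gate router queue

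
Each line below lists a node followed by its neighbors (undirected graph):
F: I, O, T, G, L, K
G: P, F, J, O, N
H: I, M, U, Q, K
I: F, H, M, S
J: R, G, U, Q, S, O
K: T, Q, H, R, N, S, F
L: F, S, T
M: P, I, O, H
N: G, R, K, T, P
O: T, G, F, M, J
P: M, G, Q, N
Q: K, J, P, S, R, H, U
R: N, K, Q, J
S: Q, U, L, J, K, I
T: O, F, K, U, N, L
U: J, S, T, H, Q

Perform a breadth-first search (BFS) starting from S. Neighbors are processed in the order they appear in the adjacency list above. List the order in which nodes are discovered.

Visit S; enqueue Q, U, L, J, K, I → queue [Q, U, L, J, K, I]
Visit Q; enqueue P, R, H → queue [U, L, J, K, I, P, R, H]
Visit U; enqueue T → queue [L, J, K, I, P, R, H, T]
Visit L; enqueue F → queue [J, K, I, P, R, H, T, F]
Visit J; enqueue G, O → queue [K, I, P, R, H, T, F, G, O]
Visit K; enqueue N → queue [I, P, R, H, T, F, G, O, N]
Visit I; enqueue M → queue [P, R, H, T, F, G, O, N, M]
Visit P → queue [R, H, T, F, G, O, N, M]
Visit R → queue [H, T, F, G, O, N, M]
Visit H → queue [T, F, G, O, N, M]
Visit T → queue [F, G, O, N, M]
Visit F → queue [G, O, N, M]
Visit G → queue [O, N, M]
Visit O → queue [N, M]
Visit N → queue [M]
Visit M → queue []

S Q U L J K I P R H T F G O N M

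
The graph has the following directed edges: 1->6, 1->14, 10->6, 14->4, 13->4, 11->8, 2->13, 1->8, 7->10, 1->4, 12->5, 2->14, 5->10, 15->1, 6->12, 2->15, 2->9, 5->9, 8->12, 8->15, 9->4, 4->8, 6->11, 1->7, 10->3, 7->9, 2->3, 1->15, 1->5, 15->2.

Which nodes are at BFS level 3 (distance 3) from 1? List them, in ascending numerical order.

3, 13

Level 0: 1
Level 1: 4, 5, 6, 7, 8, 14, 15
Level 2: 2, 9, 10, 11, 12
Level 3: 3, 13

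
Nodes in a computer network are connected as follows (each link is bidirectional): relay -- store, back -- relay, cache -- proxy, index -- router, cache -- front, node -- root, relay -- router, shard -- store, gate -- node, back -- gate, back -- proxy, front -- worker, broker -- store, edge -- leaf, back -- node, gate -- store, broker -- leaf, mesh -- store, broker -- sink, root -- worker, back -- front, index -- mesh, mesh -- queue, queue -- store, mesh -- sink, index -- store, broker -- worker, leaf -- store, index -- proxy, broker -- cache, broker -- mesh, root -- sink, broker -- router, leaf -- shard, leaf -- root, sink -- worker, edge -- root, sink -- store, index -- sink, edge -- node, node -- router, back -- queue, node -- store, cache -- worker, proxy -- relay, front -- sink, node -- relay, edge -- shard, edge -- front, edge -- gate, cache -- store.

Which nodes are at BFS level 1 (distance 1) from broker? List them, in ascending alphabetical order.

Level 0: broker
Level 1: cache, leaf, mesh, router, sink, store, worker
Level 2: edge, front, gate, index, node, proxy, queue, relay, root, shard
Level 3: back

cache, leaf, mesh, router, sink, store, worker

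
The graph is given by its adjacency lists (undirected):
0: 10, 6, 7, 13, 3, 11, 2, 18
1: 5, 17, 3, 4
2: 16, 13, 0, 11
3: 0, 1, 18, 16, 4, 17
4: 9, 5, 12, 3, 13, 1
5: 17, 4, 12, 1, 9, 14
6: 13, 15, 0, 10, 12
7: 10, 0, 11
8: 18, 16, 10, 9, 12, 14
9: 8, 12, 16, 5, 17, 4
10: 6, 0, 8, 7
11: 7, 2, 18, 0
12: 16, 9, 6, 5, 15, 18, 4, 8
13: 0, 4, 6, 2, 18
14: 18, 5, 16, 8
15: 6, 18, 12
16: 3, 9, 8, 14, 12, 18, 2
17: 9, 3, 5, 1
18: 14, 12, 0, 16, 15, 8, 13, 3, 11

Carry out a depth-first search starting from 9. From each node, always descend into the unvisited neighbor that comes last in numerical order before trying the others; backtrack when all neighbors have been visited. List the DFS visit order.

Visit 9
9 → 17
17 → 5
5 → 14
14 → 18
18 → 16
16 → 12
12 → 15
15 → 6
6 → 13
13 → 4
4 → 3
3 → 1
3 → 0
0 → 11
11 → 7
7 → 10
10 → 8
11 → 2

9, 17, 5, 14, 18, 16, 12, 15, 6, 13, 4, 3, 1, 0, 11, 7, 10, 8, 2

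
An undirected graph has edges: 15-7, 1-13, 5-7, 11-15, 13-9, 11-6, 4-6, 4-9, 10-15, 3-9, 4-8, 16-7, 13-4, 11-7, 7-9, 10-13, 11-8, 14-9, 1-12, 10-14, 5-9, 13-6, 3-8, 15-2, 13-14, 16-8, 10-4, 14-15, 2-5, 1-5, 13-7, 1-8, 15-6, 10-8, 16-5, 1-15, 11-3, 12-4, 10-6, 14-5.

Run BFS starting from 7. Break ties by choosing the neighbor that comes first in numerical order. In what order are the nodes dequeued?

Visit 7; enqueue 5, 9, 11, 13, 15, 16 → queue [5, 9, 11, 13, 15, 16]
Visit 5; enqueue 1, 2, 14 → queue [9, 11, 13, 15, 16, 1, 2, 14]
Visit 9; enqueue 3, 4 → queue [11, 13, 15, 16, 1, 2, 14, 3, 4]
Visit 11; enqueue 6, 8 → queue [13, 15, 16, 1, 2, 14, 3, 4, 6, 8]
Visit 13; enqueue 10 → queue [15, 16, 1, 2, 14, 3, 4, 6, 8, 10]
Visit 15 → queue [16, 1, 2, 14, 3, 4, 6, 8, 10]
Visit 16 → queue [1, 2, 14, 3, 4, 6, 8, 10]
Visit 1; enqueue 12 → queue [2, 14, 3, 4, 6, 8, 10, 12]
Visit 2 → queue [14, 3, 4, 6, 8, 10, 12]
Visit 14 → queue [3, 4, 6, 8, 10, 12]
Visit 3 → queue [4, 6, 8, 10, 12]
Visit 4 → queue [6, 8, 10, 12]
Visit 6 → queue [8, 10, 12]
Visit 8 → queue [10, 12]
Visit 10 → queue [12]
Visit 12 → queue []

7, 5, 9, 11, 13, 15, 16, 1, 2, 14, 3, 4, 6, 8, 10, 12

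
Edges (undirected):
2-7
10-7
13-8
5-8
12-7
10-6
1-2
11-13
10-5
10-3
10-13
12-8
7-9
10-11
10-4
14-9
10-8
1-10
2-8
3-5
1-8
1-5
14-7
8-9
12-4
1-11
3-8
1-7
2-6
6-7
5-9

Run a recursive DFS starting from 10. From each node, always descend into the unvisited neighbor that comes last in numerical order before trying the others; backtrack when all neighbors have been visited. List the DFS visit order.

10 -> 13 -> 11 -> 1 -> 8 -> 12 -> 7 -> 14 -> 9 -> 5 -> 3 -> 6 -> 2 -> 4

Visit 10
10 → 13
13 → 11
11 → 1
1 → 8
8 → 12
12 → 7
7 → 14
14 → 9
9 → 5
5 → 3
7 → 6
6 → 2
12 → 4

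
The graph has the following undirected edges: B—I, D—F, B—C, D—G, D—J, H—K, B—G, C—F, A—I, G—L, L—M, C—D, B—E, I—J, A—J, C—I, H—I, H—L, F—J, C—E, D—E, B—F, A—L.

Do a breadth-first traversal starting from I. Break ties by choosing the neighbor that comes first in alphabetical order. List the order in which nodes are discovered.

Visit I; enqueue A, B, C, H, J → queue [A, B, C, H, J]
Visit A; enqueue L → queue [B, C, H, J, L]
Visit B; enqueue E, F, G → queue [C, H, J, L, E, F, G]
Visit C; enqueue D → queue [H, J, L, E, F, G, D]
Visit H; enqueue K → queue [J, L, E, F, G, D, K]
Visit J → queue [L, E, F, G, D, K]
Visit L; enqueue M → queue [E, F, G, D, K, M]
Visit E → queue [F, G, D, K, M]
Visit F → queue [G, D, K, M]
Visit G → queue [D, K, M]
Visit D → queue [K, M]
Visit K → queue [M]
Visit M → queue []

I A B C H J L E F G D K M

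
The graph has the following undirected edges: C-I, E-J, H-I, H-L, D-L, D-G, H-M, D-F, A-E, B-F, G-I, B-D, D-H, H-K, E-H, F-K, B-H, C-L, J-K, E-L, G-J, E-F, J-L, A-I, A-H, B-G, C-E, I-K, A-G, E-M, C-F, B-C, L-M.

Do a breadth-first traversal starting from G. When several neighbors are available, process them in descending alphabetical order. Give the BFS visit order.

G, J, I, D, B, A, L, K, E, H, C, F, M

Visit G; enqueue J, I, D, B, A → queue [J, I, D, B, A]
Visit J; enqueue L, K, E → queue [I, D, B, A, L, K, E]
Visit I; enqueue H, C → queue [D, B, A, L, K, E, H, C]
Visit D; enqueue F → queue [B, A, L, K, E, H, C, F]
Visit B → queue [A, L, K, E, H, C, F]
Visit A → queue [L, K, E, H, C, F]
Visit L; enqueue M → queue [K, E, H, C, F, M]
Visit K → queue [E, H, C, F, M]
Visit E → queue [H, C, F, M]
Visit H → queue [C, F, M]
Visit C → queue [F, M]
Visit F → queue [M]
Visit M → queue []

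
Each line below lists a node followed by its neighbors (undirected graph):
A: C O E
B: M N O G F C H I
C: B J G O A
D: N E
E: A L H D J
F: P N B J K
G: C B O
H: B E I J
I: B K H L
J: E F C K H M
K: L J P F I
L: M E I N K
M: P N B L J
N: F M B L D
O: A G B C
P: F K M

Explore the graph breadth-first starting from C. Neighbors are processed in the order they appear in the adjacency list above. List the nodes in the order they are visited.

Visit C; enqueue B, J, G, O, A → queue [B, J, G, O, A]
Visit B; enqueue M, N, F, H, I → queue [J, G, O, A, M, N, F, H, I]
Visit J; enqueue E, K → queue [G, O, A, M, N, F, H, I, E, K]
Visit G → queue [O, A, M, N, F, H, I, E, K]
Visit O → queue [A, M, N, F, H, I, E, K]
Visit A → queue [M, N, F, H, I, E, K]
Visit M; enqueue P, L → queue [N, F, H, I, E, K, P, L]
Visit N; enqueue D → queue [F, H, I, E, K, P, L, D]
Visit F → queue [H, I, E, K, P, L, D]
Visit H → queue [I, E, K, P, L, D]
Visit I → queue [E, K, P, L, D]
Visit E → queue [K, P, L, D]
Visit K → queue [P, L, D]
Visit P → queue [L, D]
Visit L → queue [D]
Visit D → queue []

C B J G O A M N F H I E K P L D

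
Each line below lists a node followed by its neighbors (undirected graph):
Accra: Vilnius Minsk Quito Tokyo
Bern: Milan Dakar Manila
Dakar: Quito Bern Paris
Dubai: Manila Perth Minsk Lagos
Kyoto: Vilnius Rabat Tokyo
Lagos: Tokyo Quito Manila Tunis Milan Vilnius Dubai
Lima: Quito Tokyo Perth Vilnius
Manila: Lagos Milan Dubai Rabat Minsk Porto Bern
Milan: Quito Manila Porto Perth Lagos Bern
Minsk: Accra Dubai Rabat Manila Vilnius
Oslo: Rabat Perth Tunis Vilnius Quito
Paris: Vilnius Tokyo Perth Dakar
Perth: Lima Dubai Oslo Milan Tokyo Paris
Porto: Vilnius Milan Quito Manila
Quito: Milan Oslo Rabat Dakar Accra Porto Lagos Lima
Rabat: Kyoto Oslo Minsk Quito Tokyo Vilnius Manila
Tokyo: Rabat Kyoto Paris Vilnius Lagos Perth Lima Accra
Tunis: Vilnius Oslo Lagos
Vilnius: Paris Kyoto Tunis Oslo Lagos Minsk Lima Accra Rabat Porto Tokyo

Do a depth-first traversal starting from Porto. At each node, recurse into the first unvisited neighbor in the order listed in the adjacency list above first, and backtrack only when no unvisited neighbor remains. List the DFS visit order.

Porto, Vilnius, Paris, Tokyo, Rabat, Kyoto, Oslo, Perth, Lima, Quito, Milan, Manila, Lagos, Tunis, Dubai, Minsk, Accra, Bern, Dakar

Visit Porto
Porto → Vilnius
Vilnius → Paris
Paris → Tokyo
Tokyo → Rabat
Rabat → Kyoto
Rabat → Oslo
Oslo → Perth
Perth → Lima
Lima → Quito
Quito → Milan
Milan → Manila
Manila → Lagos
Lagos → Tunis
Lagos → Dubai
Dubai → Minsk
Minsk → Accra
Manila → Bern
Bern → Dakar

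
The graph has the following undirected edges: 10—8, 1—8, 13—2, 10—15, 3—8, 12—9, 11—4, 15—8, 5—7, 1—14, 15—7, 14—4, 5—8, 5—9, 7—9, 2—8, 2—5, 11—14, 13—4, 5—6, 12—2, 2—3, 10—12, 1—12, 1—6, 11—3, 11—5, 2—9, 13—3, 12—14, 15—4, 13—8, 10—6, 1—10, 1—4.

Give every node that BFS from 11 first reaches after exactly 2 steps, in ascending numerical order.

1, 2, 6, 7, 8, 9, 12, 13, 15

Level 0: 11
Level 1: 3, 4, 5, 14
Level 2: 1, 2, 6, 7, 8, 9, 12, 13, 15
Level 3: 10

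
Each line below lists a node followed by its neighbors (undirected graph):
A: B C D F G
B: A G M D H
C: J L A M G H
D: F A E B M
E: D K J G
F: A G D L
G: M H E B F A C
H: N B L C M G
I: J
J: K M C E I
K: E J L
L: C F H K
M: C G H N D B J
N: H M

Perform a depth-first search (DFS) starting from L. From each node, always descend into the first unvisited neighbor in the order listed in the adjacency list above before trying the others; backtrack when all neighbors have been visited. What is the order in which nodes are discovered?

L → C → J → K → E → D → F → A → B → G → M → H → N → I

Visit L
L → C
C → J
J → K
K → E
E → D
D → F
F → A
A → B
B → G
G → M
M → H
H → N
J → I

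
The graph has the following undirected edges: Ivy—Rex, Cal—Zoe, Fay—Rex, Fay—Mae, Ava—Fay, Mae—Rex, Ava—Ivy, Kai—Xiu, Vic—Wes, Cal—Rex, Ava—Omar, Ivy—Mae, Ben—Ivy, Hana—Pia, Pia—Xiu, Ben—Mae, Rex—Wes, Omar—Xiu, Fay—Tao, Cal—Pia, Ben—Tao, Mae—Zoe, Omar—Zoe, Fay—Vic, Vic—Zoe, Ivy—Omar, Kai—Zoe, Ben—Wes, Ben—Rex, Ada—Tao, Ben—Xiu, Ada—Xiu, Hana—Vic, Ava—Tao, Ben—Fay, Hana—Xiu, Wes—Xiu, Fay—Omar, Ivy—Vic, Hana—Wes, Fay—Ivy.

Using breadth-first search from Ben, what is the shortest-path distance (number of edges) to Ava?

Level 0: Ben
Level 1: Fay, Ivy, Mae, Rex, Tao, Wes, Xiu
Level 2: Ada, Ava, Cal, Hana, Kai, Omar, Pia, Vic, Zoe
Ava first appears at level 2.

2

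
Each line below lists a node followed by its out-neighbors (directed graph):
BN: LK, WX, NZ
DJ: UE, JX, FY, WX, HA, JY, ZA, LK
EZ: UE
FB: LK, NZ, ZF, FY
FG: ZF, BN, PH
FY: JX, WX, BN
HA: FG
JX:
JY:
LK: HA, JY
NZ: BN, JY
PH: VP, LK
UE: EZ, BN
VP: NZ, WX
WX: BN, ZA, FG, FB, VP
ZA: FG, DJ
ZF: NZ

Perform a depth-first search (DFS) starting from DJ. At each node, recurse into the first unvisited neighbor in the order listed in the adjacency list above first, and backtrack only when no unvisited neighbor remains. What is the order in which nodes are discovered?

Visit DJ
DJ → UE
UE → EZ
UE → BN
BN → LK
LK → HA
HA → FG
FG → ZF
ZF → NZ
NZ → JY
FG → PH
PH → VP
VP → WX
WX → ZA
WX → FB
FB → FY
FY → JX

DJ UE EZ BN LK HA FG ZF NZ JY PH VP WX ZA FB FY JX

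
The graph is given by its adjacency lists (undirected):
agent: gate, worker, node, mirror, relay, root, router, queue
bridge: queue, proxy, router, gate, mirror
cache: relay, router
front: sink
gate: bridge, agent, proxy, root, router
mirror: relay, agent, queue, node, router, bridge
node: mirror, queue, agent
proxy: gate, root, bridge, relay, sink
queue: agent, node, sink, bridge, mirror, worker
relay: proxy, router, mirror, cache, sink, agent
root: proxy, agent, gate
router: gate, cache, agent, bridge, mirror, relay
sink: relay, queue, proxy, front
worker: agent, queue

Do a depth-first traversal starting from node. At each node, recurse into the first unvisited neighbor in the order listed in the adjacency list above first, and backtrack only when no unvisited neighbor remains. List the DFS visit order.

Visit node
node → mirror
mirror → relay
relay → proxy
proxy → gate
gate → bridge
bridge → queue
queue → agent
agent → worker
agent → root
agent → router
router → cache
queue → sink
sink → front

node, mirror, relay, proxy, gate, bridge, queue, agent, worker, root, router, cache, sink, front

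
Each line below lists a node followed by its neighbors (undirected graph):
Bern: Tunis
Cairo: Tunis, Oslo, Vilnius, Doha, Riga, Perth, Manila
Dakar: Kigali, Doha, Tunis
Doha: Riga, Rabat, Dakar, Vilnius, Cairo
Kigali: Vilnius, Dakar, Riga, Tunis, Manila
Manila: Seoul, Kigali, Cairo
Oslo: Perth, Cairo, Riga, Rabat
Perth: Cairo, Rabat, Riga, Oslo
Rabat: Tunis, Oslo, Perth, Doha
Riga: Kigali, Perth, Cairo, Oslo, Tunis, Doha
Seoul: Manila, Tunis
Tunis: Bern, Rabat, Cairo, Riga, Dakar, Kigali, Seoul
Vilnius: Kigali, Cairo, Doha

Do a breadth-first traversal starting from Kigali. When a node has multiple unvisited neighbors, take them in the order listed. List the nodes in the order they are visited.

Visit Kigali; enqueue Vilnius, Dakar, Riga, Tunis, Manila → queue [Vilnius, Dakar, Riga, Tunis, Manila]
Visit Vilnius; enqueue Cairo, Doha → queue [Dakar, Riga, Tunis, Manila, Cairo, Doha]
Visit Dakar → queue [Riga, Tunis, Manila, Cairo, Doha]
Visit Riga; enqueue Perth, Oslo → queue [Tunis, Manila, Cairo, Doha, Perth, Oslo]
Visit Tunis; enqueue Bern, Rabat, Seoul → queue [Manila, Cairo, Doha, Perth, Oslo, Bern, Rabat, Seoul]
Visit Manila → queue [Cairo, Doha, Perth, Oslo, Bern, Rabat, Seoul]
Visit Cairo → queue [Doha, Perth, Oslo, Bern, Rabat, Seoul]
Visit Doha → queue [Perth, Oslo, Bern, Rabat, Seoul]
Visit Perth → queue [Oslo, Bern, Rabat, Seoul]
Visit Oslo → queue [Bern, Rabat, Seoul]
Visit Bern → queue [Rabat, Seoul]
Visit Rabat → queue [Seoul]
Visit Seoul → queue []

Kigali -> Vilnius -> Dakar -> Riga -> Tunis -> Manila -> Cairo -> Doha -> Perth -> Oslo -> Bern -> Rabat -> Seoul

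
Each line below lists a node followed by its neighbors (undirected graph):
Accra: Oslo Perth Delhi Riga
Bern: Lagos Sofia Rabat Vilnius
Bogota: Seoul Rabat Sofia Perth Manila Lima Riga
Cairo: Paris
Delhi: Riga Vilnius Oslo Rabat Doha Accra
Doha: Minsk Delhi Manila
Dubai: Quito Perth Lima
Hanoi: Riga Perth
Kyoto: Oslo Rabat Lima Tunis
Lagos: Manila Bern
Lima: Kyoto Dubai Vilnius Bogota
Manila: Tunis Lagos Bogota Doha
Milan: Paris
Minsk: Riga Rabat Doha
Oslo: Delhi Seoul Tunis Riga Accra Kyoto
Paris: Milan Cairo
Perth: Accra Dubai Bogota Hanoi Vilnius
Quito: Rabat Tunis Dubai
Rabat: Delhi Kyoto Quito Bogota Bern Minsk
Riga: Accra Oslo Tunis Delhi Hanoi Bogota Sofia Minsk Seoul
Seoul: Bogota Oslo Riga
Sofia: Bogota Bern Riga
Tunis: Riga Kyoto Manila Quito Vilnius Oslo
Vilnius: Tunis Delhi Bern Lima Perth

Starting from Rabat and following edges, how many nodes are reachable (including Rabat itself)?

BFS from Rabat visits: Rabat, Delhi, Kyoto, Quito, Bogota, Bern, Minsk, Riga, Vilnius, Oslo, Doha, Accra, Lima, Tunis, Dubai, Seoul, Sofia, Perth, Manila, Lagos, Hanoi
Reachable nodes: 21 of 24 total.

21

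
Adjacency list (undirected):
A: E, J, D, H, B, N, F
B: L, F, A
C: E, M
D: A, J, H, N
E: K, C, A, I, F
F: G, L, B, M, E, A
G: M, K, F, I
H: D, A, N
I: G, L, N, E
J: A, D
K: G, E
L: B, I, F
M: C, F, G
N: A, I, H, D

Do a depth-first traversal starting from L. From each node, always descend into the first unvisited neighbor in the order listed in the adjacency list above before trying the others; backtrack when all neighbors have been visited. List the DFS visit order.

L B F G M C E K A J D H N I

Visit L
L → B
B → F
F → G
G → M
M → C
C → E
E → K
E → A
A → J
J → D
D → H
H → N
N → I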